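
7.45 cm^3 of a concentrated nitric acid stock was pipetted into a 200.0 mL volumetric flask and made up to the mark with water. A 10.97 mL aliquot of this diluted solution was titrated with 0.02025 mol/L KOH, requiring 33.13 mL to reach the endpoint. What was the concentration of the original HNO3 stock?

n(KOH) = 0.02025 x 0.03313 = 0.0006709 mol.
n(HNO3) in the aliquot = 0.0006709 mol.
[diluted HNO3] = 0.0006709 / 0.01097 = 0.06116 M.
Dilution factor = 200.0/7.450 = 26.85, so [stock] = 0.06116 x 26.85 = 1.64 M.

1.64 M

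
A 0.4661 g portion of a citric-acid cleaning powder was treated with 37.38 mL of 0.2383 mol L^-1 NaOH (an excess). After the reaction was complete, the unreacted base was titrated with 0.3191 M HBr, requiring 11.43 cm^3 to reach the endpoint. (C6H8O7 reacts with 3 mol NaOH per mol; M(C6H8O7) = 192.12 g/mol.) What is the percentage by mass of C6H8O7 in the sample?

Total n(NaOH) added = 0.2383 x 0.03738 = 0.008908 mol.
n(HBr) used = 0.3191 x 0.01143 = 0.003647 mol, which equals the excess n(NaOH).
So n(NaOH) consumed by the sample = 0.008908 - 0.003647 = 0.005260 mol.
n(C6H8O7) = 0.005260 / 3 = 0.001753 mol.
mass C6H8O7 = 0.001753 x 192.12 = 0.3369 g, so %C6H8O7 = 0.3369/0.4661 x 100 = 72.3%.

72.3%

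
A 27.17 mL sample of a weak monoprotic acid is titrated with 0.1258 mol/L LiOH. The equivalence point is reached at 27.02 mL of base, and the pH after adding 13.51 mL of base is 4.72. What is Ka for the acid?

1.9 x 10^-5

13.51 mL is half of the equivalence volume, so this is the half-equivalence point where [HA] = [A^-].
At half-equivalence pH = pKa, so pKa = 4.72.
Ka = 10^(-4.72) = 1.9 x 10^-5.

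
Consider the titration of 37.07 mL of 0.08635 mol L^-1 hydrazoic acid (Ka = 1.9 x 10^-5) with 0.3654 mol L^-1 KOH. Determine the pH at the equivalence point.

n(HN3) = 0.08635 x 0.03707 = 0.003201 mol; V(KOH) at equivalence = 0.003201/0.3654 = 0.008760 L.
At equivalence all the acid is converted to N3-; total volume = 0.03707 + 0.008760 = 0.04583 L, so [N3-] = 0.003201/0.04583 = 0.06984 M.
Kb = Kw/Ka = 1.0e-14 / 1.9 x 10^-5 = 5.26e-10.
[OH^-] = sqrt(Kb x [N3-]) = sqrt(5.26e-10 x 0.06984) = 6.06e-6 M.
pOH = 5.22, so pH = 14.00 - 5.22 = 8.78.

8.78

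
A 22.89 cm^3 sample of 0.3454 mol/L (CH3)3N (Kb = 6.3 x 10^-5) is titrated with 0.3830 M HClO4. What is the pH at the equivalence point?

n((CH3)3N) = 0.3454 x 0.02289 = 0.007906 mol; V(HClO4) at equivalence = 0.007906/0.3830 = 0.02064 L.
At equivalence the base is fully converted to (CH3)3NH+; total volume = 0.04353 L, so [(CH3)3NH+] = 0.007906/0.04353 = 0.1816 M.
Ka((CH3)3NH+) = Kw/Kb = 1.0e-14 / 6.3 x 10^-5 = 1.59e-10.
[H^+] = sqrt(Ka x [(CH3)3NH+]) = sqrt(1.59e-10 x 0.1816) = 5.37e-6 M.
pH = -log(5.37e-6) = 5.27.

5.27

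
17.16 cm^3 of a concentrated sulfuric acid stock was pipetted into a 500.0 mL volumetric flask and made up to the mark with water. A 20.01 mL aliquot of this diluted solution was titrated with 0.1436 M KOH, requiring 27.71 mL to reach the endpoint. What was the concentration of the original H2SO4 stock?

n(KOH) = 0.1436 x 0.02771 = 0.003979 mol.
n(H2SO4) in the aliquot = 0.003979 x 1/2 = 0.001990 mol.
[diluted H2SO4] = 0.001990 / 0.02001 = 0.09943 M.
Dilution factor = 500.0/17.16 = 29.14, so [stock] = 0.09943 x 29.14 = 2.90 M.

2.90 M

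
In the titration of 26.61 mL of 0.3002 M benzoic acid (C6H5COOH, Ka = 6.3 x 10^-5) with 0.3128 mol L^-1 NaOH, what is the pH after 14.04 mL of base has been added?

4.29

Initial n(C6H5COOH) = 0.3002 x 0.02661 = 0.007988 mol.
n(NaOH) added = 0.3128 x 0.01404 = 0.004392 mol, converting that many moles of C6H5COOH to C6H5COO-.
Remaining n(C6H5COOH) = 0.003597 mol; n(C6H5COO-) = 0.004392 mol.
By Henderson-Hasselbalch, pH = pKa + log([A^-]/[HA]) = 4.20 + log(0.004392/0.003597) = 4.20 + (+0.09) = 4.29.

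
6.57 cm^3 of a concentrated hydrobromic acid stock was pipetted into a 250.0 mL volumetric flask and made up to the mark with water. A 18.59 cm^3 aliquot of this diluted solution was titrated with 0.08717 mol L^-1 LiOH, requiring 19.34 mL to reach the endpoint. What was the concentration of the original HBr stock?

n(LiOH) = 0.08717 x 0.01934 = 0.001686 mol.
n(HBr) in the aliquot = 0.001686 mol.
[diluted HBr] = 0.001686 / 0.01859 = 0.09069 M.
Dilution factor = 250.0/6.570 = 38.05, so [stock] = 0.09069 x 38.05 = 3.45 M.

3.45 M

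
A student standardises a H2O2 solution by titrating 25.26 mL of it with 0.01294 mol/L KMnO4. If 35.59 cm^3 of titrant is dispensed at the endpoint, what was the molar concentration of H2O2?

n(KMnO4) = 0.01294 x 0.03559 = 0.0004605 mol.
From the balanced equation, 2 mol KMnO4 reacts with 5 mol H2O2, so n(H2O2) = 0.0004605 x 5/2 = 0.001151 mol.
[H2O2] = 0.001151 / 0.02526 L = 0.0456 M.

0.0456 M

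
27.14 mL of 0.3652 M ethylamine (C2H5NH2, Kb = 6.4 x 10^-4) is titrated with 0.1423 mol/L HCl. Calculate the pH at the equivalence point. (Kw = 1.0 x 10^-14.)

n(C2H5NH2) = 0.3652 x 0.02714 = 0.009912 mol; V(HCl) at equivalence = 0.009912/0.1423 = 0.06965 L.
At equivalence the base is fully converted to C2H5NH3+; total volume = 0.09679 L, so [C2H5NH3+] = 0.009912/0.09679 = 0.1024 M.
Ka(C2H5NH3+) = Kw/Kb = 1.0e-14 / 6.4 x 10^-4 = 1.56e-11.
[H^+] = sqrt(Ka x [C2H5NH3+]) = sqrt(1.56e-11 x 0.1024) = 1.26e-6 M.
pH = -log(1.26e-6) = 5.90.

5.90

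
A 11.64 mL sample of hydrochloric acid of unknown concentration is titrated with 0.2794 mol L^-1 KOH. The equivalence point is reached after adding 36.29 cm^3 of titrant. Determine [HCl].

n(KOH) delivered = 0.2794 x 0.03629 = 0.01014 mol.
For a 1:1 reaction, n(HCl) = 0.01014 mol.
[HCl] = 0.01014 mol / 0.01164 L = 0.871 M.

0.871 M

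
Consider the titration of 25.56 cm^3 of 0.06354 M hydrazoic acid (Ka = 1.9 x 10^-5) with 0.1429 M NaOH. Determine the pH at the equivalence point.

8.68

n(HN3) = 0.06354 x 0.02556 = 0.001624 mol; V(NaOH) at equivalence = 0.001624/0.1429 = 0.01137 L.
At equivalence all the acid is converted to N3-; total volume = 0.02556 + 0.01137 = 0.03693 L, so [N3-] = 0.001624/0.03693 = 0.04398 M.
Kb = Kw/Ka = 1.0e-14 / 1.9 x 10^-5 = 5.26e-10.
[OH^-] = sqrt(Kb x [N3-]) = sqrt(5.26e-10 x 0.04398) = 4.81e-6 M.
pOH = 5.32, so pH = 14.00 - 5.32 = 8.68.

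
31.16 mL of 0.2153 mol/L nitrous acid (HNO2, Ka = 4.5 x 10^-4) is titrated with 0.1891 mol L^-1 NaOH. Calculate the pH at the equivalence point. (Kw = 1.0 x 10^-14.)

n(HNO2) = 0.2153 x 0.03116 = 0.006709 mol; V(NaOH) at equivalence = 0.006709/0.1891 = 0.03548 L.
At equivalence all the acid is converted to NO2-; total volume = 0.03116 + 0.03548 = 0.06664 L, so [NO2-] = 0.006709/0.06664 = 0.1007 M.
Kb = Kw/Ka = 1.0e-14 / 4.5 x 10^-4 = 2.22e-11.
[OH^-] = sqrt(Kb x [NO2-]) = sqrt(2.22e-11 x 0.1007) = 1.50e-6 M.
pOH = 5.83, so pH = 14.00 - 5.83 = 8.17.

8.17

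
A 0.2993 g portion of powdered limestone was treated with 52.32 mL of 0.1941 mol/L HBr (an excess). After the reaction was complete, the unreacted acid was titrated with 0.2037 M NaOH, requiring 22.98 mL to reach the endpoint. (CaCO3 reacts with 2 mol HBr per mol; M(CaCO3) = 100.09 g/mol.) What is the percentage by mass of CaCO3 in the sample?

91.5%

Total n(HBr) added = 0.1941 x 0.05232 = 0.01016 mol.
n(NaOH) used = 0.2037 x 0.02298 = 0.004681 mol, which equals the excess n(HBr).
So n(HBr) consumed by the sample = 0.01016 - 0.004681 = 0.005474 mol.
n(CaCO3) = 0.005474 / 2 = 0.002737 mol.
mass CaCO3 = 0.002737 x 100.09 = 0.2740 g, so %CaCO3 = 0.2740/0.2993 x 100 = 91.5%.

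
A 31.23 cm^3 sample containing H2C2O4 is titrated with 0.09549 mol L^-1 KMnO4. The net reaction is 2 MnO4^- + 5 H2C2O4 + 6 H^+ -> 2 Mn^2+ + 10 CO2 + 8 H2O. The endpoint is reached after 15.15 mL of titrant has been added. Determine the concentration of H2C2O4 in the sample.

0.116 M

n(KMnO4) = 0.09549 x 0.01515 = 0.001447 mol.
From the balanced equation, 2 mol KMnO4 reacts with 5 mol H2C2O4, so n(H2C2O4) = 0.001447 x 5/2 = 0.003617 mol.
[H2C2O4] = 0.003617 / 0.03123 L = 0.116 M.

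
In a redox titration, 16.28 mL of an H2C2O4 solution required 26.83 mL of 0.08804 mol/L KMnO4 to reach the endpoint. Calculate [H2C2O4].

0.363 M

n(KMnO4) = 0.08804 x 0.02683 = 0.002362 mol.
From the balanced equation, 2 mol KMnO4 reacts with 5 mol H2C2O4, so n(H2C2O4) = 0.002362 x 5/2 = 0.005905 mol.
[H2C2O4] = 0.005905 / 0.01628 L = 0.363 M.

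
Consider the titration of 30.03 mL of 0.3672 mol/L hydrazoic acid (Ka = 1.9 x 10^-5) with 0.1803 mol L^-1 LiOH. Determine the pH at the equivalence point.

n(HN3) = 0.3672 x 0.03003 = 0.01103 mol; V(LiOH) at equivalence = 0.01103/0.1803 = 0.06116 L.
At equivalence all the acid is converted to N3-; total volume = 0.03003 + 0.06116 = 0.09119 L, so [N3-] = 0.01103/0.09119 = 0.1209 M.
Kb = Kw/Ka = 1.0e-14 / 1.9 x 10^-5 = 5.26e-10.
[OH^-] = sqrt(Kb x [N3-]) = sqrt(5.26e-10 x 0.1209) = 7.98e-6 M.
pOH = 5.10, so pH = 14.00 - 5.10 = 8.90.

8.90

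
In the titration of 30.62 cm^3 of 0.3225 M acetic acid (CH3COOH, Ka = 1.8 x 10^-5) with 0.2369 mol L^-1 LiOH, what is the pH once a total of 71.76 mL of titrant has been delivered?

12.84

n(acid) = 0.3225 x 0.03062 = 0.009875 mol; n(LiOH) added = 0.2369 x 0.07176 = 0.01700 mol.
Base is in excess by 0.01700 - 0.009875 = 0.007125 mol in a total volume of 0.1024 L.
[OH^-] = 0.007125/0.1024 = 0.06959 M, so pOH = 1.16 and pH = 14.00 - 1.16 = 12.84.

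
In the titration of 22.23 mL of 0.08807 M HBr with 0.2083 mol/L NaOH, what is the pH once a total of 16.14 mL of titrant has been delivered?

12.56

n(acid) = 0.08807 x 0.02223 = 0.001958 mol; n(NaOH) added = 0.2083 x 0.01614 = 0.003362 mol.
Base is in excess by 0.003362 - 0.001958 = 0.001404 mol in a total volume of 0.03837 L.
[OH^-] = 0.001404/0.03837 = 0.03660 M, so pOH = 1.44 and pH = 14.00 - 1.44 = 12.56.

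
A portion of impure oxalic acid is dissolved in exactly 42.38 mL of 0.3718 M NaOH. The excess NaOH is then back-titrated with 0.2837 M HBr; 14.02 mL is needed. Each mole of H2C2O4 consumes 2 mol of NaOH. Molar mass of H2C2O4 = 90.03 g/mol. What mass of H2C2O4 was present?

0.530 g

Total n(NaOH) added = 0.3718 x 0.04238 = 0.01576 mol.
n(HBr) used = 0.2837 x 0.01402 = 0.003977 mol, which equals the excess n(NaOH).
So n(NaOH) consumed by the sample = 0.01576 - 0.003977 = 0.01178 mol.
n(H2C2O4) = 0.01178 / 2 = 0.005890 mol.
mass = 0.005890 mol x 90.03 g/mol = 0.530 g.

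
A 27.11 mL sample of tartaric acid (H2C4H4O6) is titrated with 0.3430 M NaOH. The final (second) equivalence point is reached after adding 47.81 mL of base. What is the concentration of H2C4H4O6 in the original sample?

0.302 M

n(NaOH) = 0.3430 x 0.04781 = 0.01640 mol.
At the final (second) equivalence point, 2 mol OH^- react per mol H2C4H4O6, so n(H2C4H4O6) = 0.01640 / 2 = 0.008199 mol.
[H2C4H4O6] = 0.008199 / 0.02711 L = 0.302 M.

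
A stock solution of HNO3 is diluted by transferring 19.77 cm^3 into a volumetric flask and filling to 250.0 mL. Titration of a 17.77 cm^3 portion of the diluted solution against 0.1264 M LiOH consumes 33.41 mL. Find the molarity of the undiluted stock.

3.01 M

n(LiOH) = 0.1264 x 0.03341 = 0.004223 mol.
n(HNO3) in the aliquot = 0.004223 mol.
[diluted HNO3] = 0.004223 / 0.01777 = 0.2376 M.
Dilution factor = 250.0/19.77 = 12.65, so [stock] = 0.2376 x 12.65 = 3.01 M.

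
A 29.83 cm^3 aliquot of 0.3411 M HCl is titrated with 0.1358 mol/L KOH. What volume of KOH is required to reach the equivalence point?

n(HCl) = 0.3411 mol/L x 0.02983 L = 0.01018 mol.
At equivalence n(KOH) = n(HCl) = 0.01018 mol.
V(KOH) = 0.01018 / 0.1358 = 0.07493 L = 74.9 mL.

74.9 mL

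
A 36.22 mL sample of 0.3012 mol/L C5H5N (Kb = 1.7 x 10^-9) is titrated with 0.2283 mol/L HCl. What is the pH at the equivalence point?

3.06

n(C5H5N) = 0.3012 x 0.03622 = 0.01091 mol; V(HCl) at equivalence = 0.01091/0.2283 = 0.04779 L.
At equivalence the base is fully converted to C5H5NH+; total volume = 0.08401 L, so [C5H5NH+] = 0.01091/0.08401 = 0.1299 M.
Ka(C5H5NH+) = Kw/Kb = 1.0e-14 / 1.7 x 10^-9 = 5.88e-6.
[H^+] = sqrt(Ka x [C5H5NH+]) = sqrt(5.88e-6 x 0.1299) = 0.000874 M.
pH = -log(0.000874) = 3.06.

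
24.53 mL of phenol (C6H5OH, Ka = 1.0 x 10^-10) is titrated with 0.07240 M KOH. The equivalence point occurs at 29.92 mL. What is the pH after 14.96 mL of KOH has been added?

14.96 mL is exactly half the equivalence volume (29.92/2), i.e. the half-equivalence point.
There, n(HA) = n(A^-), so pH = pKa = -log(1.0 x 10^-10) = 10.00.

10.00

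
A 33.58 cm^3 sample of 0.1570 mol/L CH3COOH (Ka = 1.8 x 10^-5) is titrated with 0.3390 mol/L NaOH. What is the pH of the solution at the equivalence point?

8.89

n(CH3COOH) = 0.1570 x 0.03358 = 0.005272 mol; V(NaOH) at equivalence = 0.005272/0.3390 = 0.01555 L.
At equivalence all the acid is converted to CH3COO-; total volume = 0.03358 + 0.01555 = 0.04913 L, so [CH3COO-] = 0.005272/0.04913 = 0.1073 M.
Kb = Kw/Ka = 1.0e-14 / 1.8 x 10^-5 = 5.56e-10.
[OH^-] = sqrt(Kb x [CH3COO-]) = sqrt(5.56e-10 x 0.1073) = 7.72e-6 M.
pOH = 5.11, so pH = 14.00 - 5.11 = 8.89.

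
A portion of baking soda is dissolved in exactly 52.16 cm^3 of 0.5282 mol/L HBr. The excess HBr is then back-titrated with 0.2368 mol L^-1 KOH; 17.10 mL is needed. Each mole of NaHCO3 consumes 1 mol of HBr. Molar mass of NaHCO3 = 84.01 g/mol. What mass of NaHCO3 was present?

Total n(HBr) added = 0.5282 x 0.05216 = 0.02755 mol.
n(KOH) used = 0.2368 x 0.01710 = 0.004049 mol, which equals the excess n(HBr).
So n(HBr) consumed by the sample = 0.02755 - 0.004049 = 0.02350 mol.
n(NaHCO3) = 0.02350 / 1 = 0.02350 mol.
mass = 0.02350 mol x 84.01 g/mol = 1.97 g.

1.97 g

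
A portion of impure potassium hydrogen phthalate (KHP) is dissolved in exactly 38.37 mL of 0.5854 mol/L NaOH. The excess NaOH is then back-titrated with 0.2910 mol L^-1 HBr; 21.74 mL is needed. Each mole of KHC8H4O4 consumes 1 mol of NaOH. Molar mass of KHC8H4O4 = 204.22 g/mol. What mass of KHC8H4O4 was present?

Total n(NaOH) added = 0.5854 x 0.03837 = 0.02246 mol.
n(HBr) used = 0.2910 x 0.02174 = 0.006326 mol, which equals the excess n(NaOH).
So n(NaOH) consumed by the sample = 0.02246 - 0.006326 = 0.01614 mol.
n(KHC8H4O4) = 0.01614 / 1 = 0.01614 mol.
mass = 0.01614 mol x 204.22 g/mol = 3.30 g.

3.30 g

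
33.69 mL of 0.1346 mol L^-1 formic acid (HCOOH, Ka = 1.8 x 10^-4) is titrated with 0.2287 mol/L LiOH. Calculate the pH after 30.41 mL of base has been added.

12.58

n(acid) = 0.1346 x 0.03369 = 0.004535 mol; n(LiOH) added = 0.2287 x 0.03041 = 0.006955 mol.
Base is in excess by 0.006955 - 0.004535 = 0.002420 mol in a total volume of 0.06410 L.
[OH^-] = 0.002420/0.06410 = 0.03775 M, so pOH = 1.42 and pH = 14.00 - 1.42 = 12.58.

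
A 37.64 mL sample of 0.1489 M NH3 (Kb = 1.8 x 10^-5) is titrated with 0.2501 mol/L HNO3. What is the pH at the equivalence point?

5.14

n(NH3) = 0.1489 x 0.03764 = 0.005605 mol; V(HNO3) at equivalence = 0.005605/0.2501 = 0.02241 L.
At equivalence the base is fully converted to NH4+; total volume = 0.06005 L, so [NH4+] = 0.005605/0.06005 = 0.09333 M.
Ka(NH4+) = Kw/Kb = 1.0e-14 / 1.8 x 10^-5 = 5.56e-10.
[H^+] = sqrt(Ka x [NH4+]) = sqrt(5.56e-10 x 0.09333) = 7.20e-6 M.
pH = -log(7.20e-6) = 5.14.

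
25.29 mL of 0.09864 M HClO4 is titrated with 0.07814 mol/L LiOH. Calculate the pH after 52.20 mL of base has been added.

n(acid) = 0.09864 x 0.02529 = 0.002495 mol; n(LiOH) added = 0.07814 x 0.05220 = 0.004079 mol.
Base is in excess by 0.004079 - 0.002495 = 0.001584 mol in a total volume of 0.07749 L.
[OH^-] = 0.001584/0.07749 = 0.02045 M, so pOH = 1.69 and pH = 14.00 - 1.69 = 12.31.

12.31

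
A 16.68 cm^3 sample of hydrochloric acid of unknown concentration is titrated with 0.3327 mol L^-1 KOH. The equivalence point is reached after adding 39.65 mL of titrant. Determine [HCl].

n(KOH) delivered = 0.3327 x 0.03965 = 0.01319 mol.
For a 1:1 reaction, n(HCl) = 0.01319 mol.
[HCl] = 0.01319 mol / 0.01668 L = 0.791 M.

0.791 M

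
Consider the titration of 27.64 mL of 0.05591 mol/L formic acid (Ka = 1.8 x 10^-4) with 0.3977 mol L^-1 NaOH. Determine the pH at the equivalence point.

n(HCOOH) = 0.05591 x 0.02764 = 0.001545 mol; V(NaOH) at equivalence = 0.001545/0.3977 = 0.003886 L.
At equivalence all the acid is converted to HCOO-; total volume = 0.02764 + 0.003886 = 0.03153 L, so [HCOO-] = 0.001545/0.03153 = 0.04902 M.
Kb = Kw/Ka = 1.0e-14 / 1.8 x 10^-4 = 5.56e-11.
[OH^-] = sqrt(Kb x [HCOO-]) = sqrt(5.56e-11 x 0.04902) = 1.65e-6 M.
pOH = 5.78, so pH = 14.00 - 5.78 = 8.22.

8.22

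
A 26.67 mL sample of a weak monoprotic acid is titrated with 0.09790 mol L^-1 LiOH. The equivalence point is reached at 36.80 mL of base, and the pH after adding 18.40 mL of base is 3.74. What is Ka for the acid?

18.40 mL is half of the equivalence volume, so this is the half-equivalence point where [HA] = [A^-].
At half-equivalence pH = pKa, so pKa = 3.74.
Ka = 10^(-3.74) = 1.8 x 10^-4.

1.8 x 10^-4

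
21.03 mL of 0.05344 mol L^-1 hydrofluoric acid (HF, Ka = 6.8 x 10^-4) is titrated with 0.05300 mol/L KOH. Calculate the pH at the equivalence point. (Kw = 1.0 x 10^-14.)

7.80

n(HF) = 0.05344 x 0.02103 = 0.001124 mol; V(KOH) at equivalence = 0.001124/0.05300 = 0.02120 L.
At equivalence all the acid is converted to F-; total volume = 0.02103 + 0.02120 = 0.04223 L, so [F-] = 0.001124/0.04223 = 0.02661 M.
Kb = Kw/Ka = 1.0e-14 / 6.8 x 10^-4 = 1.47e-11.
[OH^-] = sqrt(Kb x [F-]) = sqrt(1.47e-11 x 0.02661) = 6.26e-7 M.
pOH = 6.20, so pH = 14.00 - 6.20 = 7.80.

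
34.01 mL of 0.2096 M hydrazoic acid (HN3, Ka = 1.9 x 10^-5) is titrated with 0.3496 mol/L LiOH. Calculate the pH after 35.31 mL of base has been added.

n(acid) = 0.2096 x 0.03401 = 0.007128 mol; n(LiOH) added = 0.3496 x 0.03531 = 0.01234 mol.
Base is in excess by 0.01234 - 0.007128 = 0.005216 mol in a total volume of 0.06932 L.
[OH^-] = 0.005216/0.06932 = 0.07524 M, so pOH = 1.12 and pH = 14.00 - 1.12 = 12.88.

12.88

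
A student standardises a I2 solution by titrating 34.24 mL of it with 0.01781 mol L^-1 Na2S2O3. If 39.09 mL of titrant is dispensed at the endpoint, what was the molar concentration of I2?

0.0102 M

n(Na2S2O3) = 0.01781 x 0.03909 = 0.0006962 mol.
From the balanced equation, 2 mol Na2S2O3 reacts with 1 mol I2, so n(I2) = 0.0006962 x 1/2 = 0.0003481 mol.
[I2] = 0.0003481 / 0.03424 L = 0.0102 M.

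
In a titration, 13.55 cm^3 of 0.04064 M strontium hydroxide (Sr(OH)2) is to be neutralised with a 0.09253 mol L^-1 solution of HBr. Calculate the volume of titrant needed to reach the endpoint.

n(Sr(OH)2) = 0.04064 mol/L x 0.01355 L = 0.0005507 mol.
The neutralisation is 1 Sr(OH)2 : 2 HBr, so n(HBr) = 0.0005507 x 2/1 = 0.001101 mol.
V(HBr) = 0.001101 / 0.09253 = 0.01190 L = 11.9 mL.

11.9 mL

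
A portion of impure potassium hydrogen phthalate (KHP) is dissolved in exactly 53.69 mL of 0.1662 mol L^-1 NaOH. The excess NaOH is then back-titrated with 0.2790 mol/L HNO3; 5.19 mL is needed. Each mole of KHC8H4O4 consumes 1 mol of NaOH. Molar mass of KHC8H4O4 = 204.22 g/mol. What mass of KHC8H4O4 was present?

Total n(NaOH) added = 0.1662 x 0.05369 = 0.008923 mol.
n(HNO3) used = 0.2790 x 0.005190 = 0.001448 mol, which equals the excess n(NaOH).
So n(NaOH) consumed by the sample = 0.008923 - 0.001448 = 0.007475 mol.
n(KHC8H4O4) = 0.007475 / 1 = 0.007475 mol.
mass = 0.007475 mol x 204.22 g/mol = 1.53 g.

1.53 g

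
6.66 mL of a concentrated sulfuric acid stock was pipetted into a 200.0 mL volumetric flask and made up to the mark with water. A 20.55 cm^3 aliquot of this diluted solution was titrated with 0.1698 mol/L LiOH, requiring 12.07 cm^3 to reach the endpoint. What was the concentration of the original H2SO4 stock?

n(LiOH) = 0.1698 x 0.01207 = 0.002049 mol.
n(H2SO4) in the aliquot = 0.002049 x 1/2 = 0.001025 mol.
[diluted H2SO4] = 0.001025 / 0.02055 = 0.04987 M.
Dilution factor = 200.0/6.660 = 30.03, so [stock] = 0.04987 x 30.03 = 1.50 M.

1.50 M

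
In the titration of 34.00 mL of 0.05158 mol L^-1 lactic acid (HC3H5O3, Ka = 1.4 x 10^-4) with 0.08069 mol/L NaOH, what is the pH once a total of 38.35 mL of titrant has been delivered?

12.27

n(acid) = 0.05158 x 0.03400 = 0.001754 mol; n(NaOH) added = 0.08069 x 0.03835 = 0.003094 mol.
Base is in excess by 0.003094 - 0.001754 = 0.001341 mol in a total volume of 0.07235 L.
[OH^-] = 0.001341/0.07235 = 0.01853 M, so pOH = 1.73 and pH = 14.00 - 1.73 = 12.27.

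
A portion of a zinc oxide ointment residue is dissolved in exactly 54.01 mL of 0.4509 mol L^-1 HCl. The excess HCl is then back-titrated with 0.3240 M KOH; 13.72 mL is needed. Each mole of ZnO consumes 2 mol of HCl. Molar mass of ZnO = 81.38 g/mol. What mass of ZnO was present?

0.810 g

Total n(HCl) added = 0.4509 x 0.05401 = 0.02435 mol.
n(KOH) used = 0.3240 x 0.01372 = 0.004445 mol, which equals the excess n(HCl).
So n(HCl) consumed by the sample = 0.02435 - 0.004445 = 0.01991 mol.
n(ZnO) = 0.01991 / 2 = 0.009954 mol.
mass = 0.009954 mol x 81.38 g/mol = 0.810 g.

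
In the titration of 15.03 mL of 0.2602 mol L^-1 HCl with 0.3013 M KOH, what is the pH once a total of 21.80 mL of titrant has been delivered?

12.86

n(acid) = 0.2602 x 0.01503 = 0.003911 mol; n(KOH) added = 0.3013 x 0.02180 = 0.006568 mol.
Base is in excess by 0.006568 - 0.003911 = 0.002658 mol in a total volume of 0.03683 L.
[OH^-] = 0.002658/0.03683 = 0.07216 M, so pOH = 1.14 and pH = 14.00 - 1.14 = 12.86.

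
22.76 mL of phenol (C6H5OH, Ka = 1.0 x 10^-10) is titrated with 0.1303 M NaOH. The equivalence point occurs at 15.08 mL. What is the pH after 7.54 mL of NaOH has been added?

10.00

7.54 mL is exactly half the equivalence volume (15.08/2), i.e. the half-equivalence point.
There, n(HA) = n(A^-), so pH = pKa = -log(1.0 x 10^-10) = 10.00.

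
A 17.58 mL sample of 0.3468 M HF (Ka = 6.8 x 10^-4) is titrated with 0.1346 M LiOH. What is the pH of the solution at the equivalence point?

8.08

n(HF) = 0.3468 x 0.01758 = 0.006097 mol; V(LiOH) at equivalence = 0.006097/0.1346 = 0.04530 L.
At equivalence all the acid is converted to F-; total volume = 0.01758 + 0.04530 = 0.06288 L, so [F-] = 0.006097/0.06288 = 0.09697 M.
Kb = Kw/Ka = 1.0e-14 / 6.8 x 10^-4 = 1.47e-11.
[OH^-] = sqrt(Kb x [F-]) = sqrt(1.47e-11 x 0.09697) = 1.19e-6 M.
pOH = 5.92, so pH = 14.00 - 5.92 = 8.08.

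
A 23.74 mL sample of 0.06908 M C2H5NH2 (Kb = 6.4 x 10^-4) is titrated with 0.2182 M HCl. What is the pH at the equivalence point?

6.04

n(C2H5NH2) = 0.06908 x 0.02374 = 0.001640 mol; V(HCl) at equivalence = 0.001640/0.2182 = 0.007516 L.
At equivalence the base is fully converted to C2H5NH3+; total volume = 0.03126 L, so [C2H5NH3+] = 0.001640/0.03126 = 0.05247 M.
Ka(C2H5NH3+) = Kw/Kb = 1.0e-14 / 6.4 x 10^-4 = 1.56e-11.
[H^+] = sqrt(Ka x [C2H5NH3+]) = sqrt(1.56e-11 x 0.05247) = 9.05e-7 M.
pH = -log(9.05e-7) = 6.04.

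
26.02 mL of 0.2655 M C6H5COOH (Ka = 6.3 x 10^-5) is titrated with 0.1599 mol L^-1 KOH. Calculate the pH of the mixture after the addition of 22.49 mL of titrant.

4.24

Initial n(C6H5COOH) = 0.2655 x 0.02602 = 0.006908 mol.
n(KOH) added = 0.1599 x 0.02249 = 0.003596 mol, converting that many moles of C6H5COOH to C6H5COO-.
Remaining n(C6H5COOH) = 0.003312 mol; n(C6H5COO-) = 0.003596 mol.
By Henderson-Hasselbalch, pH = pKa + log([A^-]/[HA]) = 4.20 + log(0.003596/0.003312) = 4.20 + (+0.04) = 4.24.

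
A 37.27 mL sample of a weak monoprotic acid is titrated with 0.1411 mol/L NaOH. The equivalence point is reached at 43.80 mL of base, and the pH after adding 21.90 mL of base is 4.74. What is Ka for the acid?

1.8 x 10^-5

21.90 mL is half of the equivalence volume, so this is the half-equivalence point where [HA] = [A^-].
At half-equivalence pH = pKa, so pKa = 4.74.
Ka = 10^(-4.74) = 1.8 x 10^-5.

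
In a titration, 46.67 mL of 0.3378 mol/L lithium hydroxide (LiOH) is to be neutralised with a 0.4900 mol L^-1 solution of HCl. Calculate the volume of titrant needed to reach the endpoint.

n(LiOH) = 0.3378 mol/L x 0.04667 L = 0.01577 mol.
At equivalence n(HCl) = n(LiOH) = 0.01577 mol.
V(HCl) = 0.01577 / 0.4900 = 0.03217 L = 32.2 mL.

32.2 mL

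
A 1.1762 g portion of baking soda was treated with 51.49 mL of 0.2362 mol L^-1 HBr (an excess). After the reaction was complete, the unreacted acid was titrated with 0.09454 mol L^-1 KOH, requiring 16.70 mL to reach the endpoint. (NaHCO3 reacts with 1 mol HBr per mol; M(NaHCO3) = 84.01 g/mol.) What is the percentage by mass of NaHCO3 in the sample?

Total n(HBr) added = 0.2362 x 0.05149 = 0.01216 mol.
n(KOH) used = 0.09454 x 0.01670 = 0.001579 mol, which equals the excess n(HBr).
So n(HBr) consumed by the sample = 0.01216 - 0.001579 = 0.01058 mol.
n(NaHCO3) = 0.01058 / 1 = 0.01058 mol.
mass NaHCO3 = 0.01058 x 84.01 = 0.8891 g, so %NaHCO3 = 0.8891/1.1762 x 100 = 75.6%.

75.6%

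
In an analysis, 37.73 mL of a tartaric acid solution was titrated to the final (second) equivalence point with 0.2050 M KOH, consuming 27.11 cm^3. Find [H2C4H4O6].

0.0736 M

n(KOH) = 0.2050 x 0.02711 = 0.005558 mol.
At the final (second) equivalence point, 2 mol OH^- react per mol H2C4H4O6, so n(H2C4H4O6) = 0.005558 / 2 = 0.002779 mol.
[H2C4H4O6] = 0.002779 / 0.03773 L = 0.0736 M.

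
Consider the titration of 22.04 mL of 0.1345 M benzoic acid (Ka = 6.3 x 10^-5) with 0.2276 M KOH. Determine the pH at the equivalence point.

n(C6H5COOH) = 0.1345 x 0.02204 = 0.002964 mol; V(KOH) at equivalence = 0.002964/0.2276 = 0.01302 L.
At equivalence all the acid is converted to C6H5COO-; total volume = 0.02204 + 0.01302 = 0.03506 L, so [C6H5COO-] = 0.002964/0.03506 = 0.08454 M.
Kb = Kw/Ka = 1.0e-14 / 6.3 x 10^-5 = 1.59e-10.
[OH^-] = sqrt(Kb x [C6H5COO-]) = sqrt(1.59e-10 x 0.08454) = 3.66e-6 M.
pOH = 5.44, so pH = 14.00 - 5.44 = 8.56.

8.56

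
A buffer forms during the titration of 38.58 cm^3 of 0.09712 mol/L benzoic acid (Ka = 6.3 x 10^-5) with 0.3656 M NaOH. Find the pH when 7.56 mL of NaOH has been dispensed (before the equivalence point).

4.65

Initial n(C6H5COOH) = 0.09712 x 0.03858 = 0.003747 mol.
n(NaOH) added = 0.3656 x 0.007560 = 0.002764 mol, converting that many moles of C6H5COOH to C6H5COO-.
Remaining n(C6H5COOH) = 0.0009830 mol; n(C6H5COO-) = 0.002764 mol.
By Henderson-Hasselbalch, pH = pKa + log([A^-]/[HA]) = 4.20 + log(0.002764/0.0009830) = 4.20 + (+0.45) = 4.65.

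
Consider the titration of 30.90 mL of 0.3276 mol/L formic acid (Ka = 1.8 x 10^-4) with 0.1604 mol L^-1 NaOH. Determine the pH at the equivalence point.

8.39

n(HCOOH) = 0.3276 x 0.03090 = 0.01012 mol; V(NaOH) at equivalence = 0.01012/0.1604 = 0.06311 L.
At equivalence all the acid is converted to HCOO-; total volume = 0.03090 + 0.06311 = 0.09401 L, so [HCOO-] = 0.01012/0.09401 = 0.1077 M.
Kb = Kw/Ka = 1.0e-14 / 1.8 x 10^-4 = 5.56e-11.
[OH^-] = sqrt(Kb x [HCOO-]) = sqrt(5.56e-11 x 0.1077) = 2.45e-6 M.
pOH = 5.61, so pH = 14.00 - 5.61 = 8.39.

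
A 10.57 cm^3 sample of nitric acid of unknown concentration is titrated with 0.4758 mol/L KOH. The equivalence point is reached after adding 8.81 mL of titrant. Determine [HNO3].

0.397 M

n(KOH) delivered = 0.4758 x 0.008810 = 0.004192 mol.
For a 1:1 reaction, n(HNO3) = 0.004192 mol.
[HNO3] = 0.004192 mol / 0.01057 L = 0.397 M.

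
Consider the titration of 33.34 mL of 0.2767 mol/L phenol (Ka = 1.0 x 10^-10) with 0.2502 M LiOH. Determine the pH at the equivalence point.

n(C6H5OH) = 0.2767 x 0.03334 = 0.009225 mol; V(LiOH) at equivalence = 0.009225/0.2502 = 0.03687 L.
At equivalence all the acid is converted to C6H5O-; total volume = 0.03334 + 0.03687 = 0.07021 L, so [C6H5O-] = 0.009225/0.07021 = 0.1314 M.
Kb = Kw/Ka = 1.0e-14 / 1.0 x 10^-10 = 0.000100.
[OH^-] = sqrt(Kb x [C6H5O-]) = sqrt(0.000100 x 0.1314) = 0.00362 M.
pOH = 2.44, so pH = 14.00 - 2.44 = 11.56.

11.56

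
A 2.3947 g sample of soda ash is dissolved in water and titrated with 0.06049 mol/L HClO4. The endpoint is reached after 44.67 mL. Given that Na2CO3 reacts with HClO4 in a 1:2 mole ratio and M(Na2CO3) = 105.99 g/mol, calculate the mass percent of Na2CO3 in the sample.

n(HClO4) = 0.06049 x 0.04467 = 0.002702 mol.
n(Na2CO3) = 0.002702 / 2 = 0.001351 mol.
mass of Na2CO3 = 0.001351 x 105.99 = 0.1432 g.
% purity = 0.1432 / 2.3947 x 100 = 5.98%.

5.98%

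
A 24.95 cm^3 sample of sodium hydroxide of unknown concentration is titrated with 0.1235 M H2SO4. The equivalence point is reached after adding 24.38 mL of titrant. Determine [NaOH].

n(H2SO4) delivered = 0.1235 x 0.02438 = 0.003011 mol.
The reaction is 2 NaOH + 1 H2SO4, so n(NaOH) = 0.003011 x 2/1 = 0.006022 mol.
[NaOH] = 0.006022 mol / 0.02495 L = 0.241 M.

0.241 M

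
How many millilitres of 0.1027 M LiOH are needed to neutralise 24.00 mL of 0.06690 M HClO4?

15.6 mL

n(HClO4) = 0.06690 mol/L x 0.02400 L = 0.001606 mol.
At equivalence n(LiOH) = n(HClO4) = 0.001606 mol.
V(LiOH) = 0.001606 / 0.1027 = 0.01563 L = 15.6 mL.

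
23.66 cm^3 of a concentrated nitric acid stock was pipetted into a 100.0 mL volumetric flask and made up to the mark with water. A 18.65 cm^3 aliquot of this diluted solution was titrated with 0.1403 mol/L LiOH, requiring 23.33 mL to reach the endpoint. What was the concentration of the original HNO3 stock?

n(LiOH) = 0.1403 x 0.02333 = 0.003273 mol.
n(HNO3) in the aliquot = 0.003273 mol.
[diluted HNO3] = 0.003273 / 0.01865 = 0.1755 M.
Dilution factor = 100.0/23.66 = 4.227, so [stock] = 0.1755 x 4.227 = 0.742 M.

0.742 M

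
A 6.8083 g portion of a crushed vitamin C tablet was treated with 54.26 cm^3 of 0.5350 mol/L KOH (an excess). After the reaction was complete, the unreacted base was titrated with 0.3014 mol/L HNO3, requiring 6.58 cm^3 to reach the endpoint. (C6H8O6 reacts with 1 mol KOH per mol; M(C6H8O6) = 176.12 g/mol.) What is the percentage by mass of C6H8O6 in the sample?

Total n(KOH) added = 0.5350 x 0.05426 = 0.02903 mol.
n(HNO3) used = 0.3014 x 0.006580 = 0.001983 mol, which equals the excess n(KOH).
So n(KOH) consumed by the sample = 0.02903 - 0.001983 = 0.02705 mol.
n(C6H8O6) = 0.02705 / 1 = 0.02705 mol.
mass C6H8O6 = 0.02705 x 176.12 = 4.763 g, so %C6H8O6 = 4.763/6.8083 x 100 = 70.0%.

70.0%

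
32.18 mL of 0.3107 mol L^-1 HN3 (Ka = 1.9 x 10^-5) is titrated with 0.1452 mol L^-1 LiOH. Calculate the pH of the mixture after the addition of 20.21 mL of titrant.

Initial n(HN3) = 0.3107 x 0.03218 = 0.009998 mol.
n(LiOH) added = 0.1452 x 0.02021 = 0.002934 mol, converting that many moles of HN3 to N3-.
Remaining n(HN3) = 0.007064 mol; n(N3-) = 0.002934 mol.
By Henderson-Hasselbalch, pH = pKa + log([A^-]/[HA]) = 4.72 + log(0.002934/0.007064) = 4.72 + (-0.38) = 4.34.

4.34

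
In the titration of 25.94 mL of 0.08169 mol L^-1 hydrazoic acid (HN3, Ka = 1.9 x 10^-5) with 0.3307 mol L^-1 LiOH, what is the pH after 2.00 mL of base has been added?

Initial n(HN3) = 0.08169 x 0.02594 = 0.002119 mol.
n(LiOH) added = 0.3307 x 0.002000 = 0.0006614 mol, converting that many moles of HN3 to N3-.
Remaining n(HN3) = 0.001458 mol; n(N3-) = 0.0006614 mol.
By Henderson-Hasselbalch, pH = pKa + log([A^-]/[HA]) = 4.72 + log(0.0006614/0.001458) = 4.72 + (-0.34) = 4.38.

4.38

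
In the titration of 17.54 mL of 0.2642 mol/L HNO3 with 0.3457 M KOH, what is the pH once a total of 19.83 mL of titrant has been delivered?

n(acid) = 0.2642 x 0.01754 = 0.004634 mol; n(KOH) added = 0.3457 x 0.01983 = 0.006855 mol.
Base is in excess by 0.006855 - 0.004634 = 0.002221 mol in a total volume of 0.03737 L.
[OH^-] = 0.002221/0.03737 = 0.05944 M, so pOH = 1.23 and pH = 14.00 - 1.23 = 12.77.

12.77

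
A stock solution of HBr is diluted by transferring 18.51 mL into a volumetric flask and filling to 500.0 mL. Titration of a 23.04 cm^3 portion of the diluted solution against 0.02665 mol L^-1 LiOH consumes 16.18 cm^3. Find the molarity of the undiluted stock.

0.506 M

n(LiOH) = 0.02665 x 0.01618 = 0.0004312 mol.
n(HBr) in the aliquot = 0.0004312 mol.
[diluted HBr] = 0.0004312 / 0.02304 = 0.01872 M.
Dilution factor = 500.0/18.51 = 27.01, so [stock] = 0.01872 x 27.01 = 0.506 M.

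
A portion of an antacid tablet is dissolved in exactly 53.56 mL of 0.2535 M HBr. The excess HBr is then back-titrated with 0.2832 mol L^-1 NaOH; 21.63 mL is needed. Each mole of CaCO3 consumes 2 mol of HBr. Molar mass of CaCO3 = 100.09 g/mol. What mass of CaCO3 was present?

Total n(HBr) added = 0.2535 x 0.05356 = 0.01358 mol.
n(NaOH) used = 0.2832 x 0.02163 = 0.006126 mol, which equals the excess n(HBr).
So n(HBr) consumed by the sample = 0.01358 - 0.006126 = 0.007452 mol.
n(CaCO3) = 0.007452 / 2 = 0.003726 mol.
mass = 0.003726 mol x 100.09 g/mol = 0.373 g.

0.373 g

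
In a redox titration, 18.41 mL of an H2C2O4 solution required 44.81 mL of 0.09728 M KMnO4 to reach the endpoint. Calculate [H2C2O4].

0.592 M

n(KMnO4) = 0.09728 x 0.04481 = 0.004359 mol.
From the balanced equation, 2 mol KMnO4 reacts with 5 mol H2C2O4, so n(H2C2O4) = 0.004359 x 5/2 = 0.01090 mol.
[H2C2O4] = 0.01090 / 0.01841 L = 0.592 M.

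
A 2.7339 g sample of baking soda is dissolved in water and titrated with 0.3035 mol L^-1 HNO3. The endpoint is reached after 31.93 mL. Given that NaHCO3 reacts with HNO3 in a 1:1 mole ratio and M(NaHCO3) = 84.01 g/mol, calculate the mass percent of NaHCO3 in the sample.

n(HNO3) = 0.3035 x 0.03193 = 0.009691 mol.
n(NaHCO3) = 0.009691 / 1 = 0.009691 mol.
mass of NaHCO3 = 0.009691 x 84.01 = 0.8141 g.
% purity = 0.8141 / 2.7339 x 100 = 29.8%.

29.8%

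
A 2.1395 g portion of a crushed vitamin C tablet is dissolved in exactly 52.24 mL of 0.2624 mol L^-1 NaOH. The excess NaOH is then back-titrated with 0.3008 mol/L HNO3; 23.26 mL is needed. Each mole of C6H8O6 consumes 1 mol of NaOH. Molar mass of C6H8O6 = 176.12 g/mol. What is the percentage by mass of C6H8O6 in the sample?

Total n(NaOH) added = 0.2624 x 0.05224 = 0.01371 mol.
n(HNO3) used = 0.3008 x 0.02326 = 0.006997 mol, which equals the excess n(NaOH).
So n(NaOH) consumed by the sample = 0.01371 - 0.006997 = 0.006711 mol.
n(C6H8O6) = 0.006711 / 1 = 0.006711 mol.
mass C6H8O6 = 0.006711 x 176.12 = 1.182 g, so %C6H8O6 = 1.182/2.1395 x 100 = 55.2%.

55.2%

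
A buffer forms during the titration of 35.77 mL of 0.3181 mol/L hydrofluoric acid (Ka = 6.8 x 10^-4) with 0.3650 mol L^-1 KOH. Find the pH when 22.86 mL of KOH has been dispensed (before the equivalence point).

3.61

Initial n(HF) = 0.3181 x 0.03577 = 0.01138 mol.
n(KOH) added = 0.3650 x 0.02286 = 0.008344 mol, converting that many moles of HF to F-.
Remaining n(HF) = 0.003035 mol; n(F-) = 0.008344 mol.
By Henderson-Hasselbalch, pH = pKa + log([A^-]/[HA]) = 3.17 + log(0.008344/0.003035) = 3.17 + (+0.44) = 3.61.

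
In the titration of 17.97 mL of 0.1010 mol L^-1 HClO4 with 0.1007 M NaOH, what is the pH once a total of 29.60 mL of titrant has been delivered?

12.39

n(acid) = 0.1010 x 0.01797 = 0.001815 mol; n(NaOH) added = 0.1007 x 0.02960 = 0.002981 mol.
Base is in excess by 0.002981 - 0.001815 = 0.001166 mol in a total volume of 0.04757 L.
[OH^-] = 0.001166/0.04757 = 0.02451 M, so pOH = 1.61 and pH = 14.00 - 1.61 = 12.39.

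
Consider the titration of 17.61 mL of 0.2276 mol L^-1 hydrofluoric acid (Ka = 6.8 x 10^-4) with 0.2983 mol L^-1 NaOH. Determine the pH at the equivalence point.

8.14

n(HF) = 0.2276 x 0.01761 = 0.004008 mol; V(NaOH) at equivalence = 0.004008/0.2983 = 0.01344 L.
At equivalence all the acid is converted to F-; total volume = 0.01761 + 0.01344 = 0.03105 L, so [F-] = 0.004008/0.03105 = 0.1291 M.
Kb = Kw/Ka = 1.0e-14 / 6.8 x 10^-4 = 1.47e-11.
[OH^-] = sqrt(Kb x [F-]) = sqrt(1.47e-11 x 0.1291) = 1.38e-6 M.
pOH = 5.86, so pH = 14.00 - 5.86 = 8.14.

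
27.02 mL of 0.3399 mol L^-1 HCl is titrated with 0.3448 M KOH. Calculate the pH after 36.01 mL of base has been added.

n(acid) = 0.3399 x 0.02702 = 0.009184 mol; n(KOH) added = 0.3448 x 0.03601 = 0.01242 mol.
Base is in excess by 0.01242 - 0.009184 = 0.003232 mol in a total volume of 0.06303 L.
[OH^-] = 0.003232/0.06303 = 0.05128 M, so pOH = 1.29 and pH = 14.00 - 1.29 = 12.71.

12.71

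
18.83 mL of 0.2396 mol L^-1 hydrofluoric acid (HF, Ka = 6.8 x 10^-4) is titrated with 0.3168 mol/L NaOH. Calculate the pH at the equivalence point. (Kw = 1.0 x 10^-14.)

n(HF) = 0.2396 x 0.01883 = 0.004512 mol; V(NaOH) at equivalence = 0.004512/0.3168 = 0.01424 L.
At equivalence all the acid is converted to F-; total volume = 0.01883 + 0.01424 = 0.03307 L, so [F-] = 0.004512/0.03307 = 0.1364 M.
Kb = Kw/Ka = 1.0e-14 / 6.8 x 10^-4 = 1.47e-11.
[OH^-] = sqrt(Kb x [F-]) = sqrt(1.47e-11 x 0.1364) = 1.42e-6 M.
pOH = 5.85, so pH = 14.00 - 5.85 = 8.15.

8.15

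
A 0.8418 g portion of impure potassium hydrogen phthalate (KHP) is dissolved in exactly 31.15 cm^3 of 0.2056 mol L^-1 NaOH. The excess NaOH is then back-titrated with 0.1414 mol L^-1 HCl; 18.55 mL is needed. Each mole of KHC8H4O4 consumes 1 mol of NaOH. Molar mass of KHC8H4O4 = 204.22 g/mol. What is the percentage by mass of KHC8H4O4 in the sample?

91.7%

Total n(NaOH) added = 0.2056 x 0.03115 = 0.006404 mol.
n(HCl) used = 0.1414 x 0.01855 = 0.002623 mol, which equals the excess n(NaOH).
So n(NaOH) consumed by the sample = 0.006404 - 0.002623 = 0.003781 mol.
n(KHC8H4O4) = 0.003781 / 1 = 0.003781 mol.
mass KHC8H4O4 = 0.003781 x 204.22 = 0.7723 g, so %KHC8H4O4 = 0.7723/0.8418 x 100 = 91.7%.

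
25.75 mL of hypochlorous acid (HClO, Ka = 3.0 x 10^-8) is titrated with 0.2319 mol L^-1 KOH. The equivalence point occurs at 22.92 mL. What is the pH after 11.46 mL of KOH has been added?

11.46 mL is exactly half the equivalence volume (22.92/2), i.e. the half-equivalence point.
There, n(HA) = n(A^-), so pH = pKa = -log(3.0 x 10^-8) = 7.52.

7.52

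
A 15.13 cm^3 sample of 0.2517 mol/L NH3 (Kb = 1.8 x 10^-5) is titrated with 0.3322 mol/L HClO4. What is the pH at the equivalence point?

5.05

n(NH3) = 0.2517 x 0.01513 = 0.003808 mol; V(HClO4) at equivalence = 0.003808/0.3322 = 0.01146 L.
At equivalence the base is fully converted to NH4+; total volume = 0.02659 L, so [NH4+] = 0.003808/0.02659 = 0.1432 M.
Ka(NH4+) = Kw/Kb = 1.0e-14 / 1.8 x 10^-5 = 5.56e-10.
[H^+] = sqrt(Ka x [NH4+]) = sqrt(5.56e-10 x 0.1432) = 8.92e-6 M.
pH = -log(8.92e-6) = 5.05.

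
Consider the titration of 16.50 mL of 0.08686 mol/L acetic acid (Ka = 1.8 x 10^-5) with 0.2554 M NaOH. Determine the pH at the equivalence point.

n(CH3COOH) = 0.08686 x 0.01650 = 0.001433 mol; V(NaOH) at equivalence = 0.001433/0.2554 = 0.005612 L.
At equivalence all the acid is converted to CH3COO-; total volume = 0.01650 + 0.005612 = 0.02211 L, so [CH3COO-] = 0.001433/0.02211 = 0.06482 M.
Kb = Kw/Ka = 1.0e-14 / 1.8 x 10^-5 = 5.56e-10.
[OH^-] = sqrt(Kb x [CH3COO-]) = sqrt(5.56e-10 x 0.06482) = 6.00e-6 M.
pOH = 5.22, so pH = 14.00 - 5.22 = 8.78.

8.78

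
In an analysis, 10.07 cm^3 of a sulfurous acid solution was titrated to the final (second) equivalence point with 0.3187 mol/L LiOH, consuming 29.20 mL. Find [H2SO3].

0.462 M

n(LiOH) = 0.3187 x 0.02920 = 0.009306 mol.
At the final (second) equivalence point, 2 mol OH^- react per mol H2SO3, so n(H2SO3) = 0.009306 / 2 = 0.004653 mol.
[H2SO3] = 0.004653 / 0.01007 L = 0.462 M.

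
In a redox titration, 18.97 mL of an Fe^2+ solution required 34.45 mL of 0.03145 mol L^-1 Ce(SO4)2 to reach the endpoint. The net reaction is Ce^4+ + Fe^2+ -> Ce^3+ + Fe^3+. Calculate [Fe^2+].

n(Ce(SO4)2) = 0.03145 x 0.03445 = 0.001083 mol.
From the balanced equation, 1 mol Ce(SO4)2 reacts with 1 mol Fe^2+, so n(Fe^2+) = 0.001083 x 1/1 = 0.001083 mol.
[Fe^2+] = 0.001083 / 0.01897 L = 0.0571 M.

0.0571 M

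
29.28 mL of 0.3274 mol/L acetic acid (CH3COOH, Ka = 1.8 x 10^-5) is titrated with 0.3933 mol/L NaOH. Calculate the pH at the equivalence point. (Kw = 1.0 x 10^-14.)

n(CH3COOH) = 0.3274 x 0.02928 = 0.009586 mol; V(NaOH) at equivalence = 0.009586/0.3933 = 0.02437 L.
At equivalence all the acid is converted to CH3COO-; total volume = 0.02928 + 0.02437 = 0.05365 L, so [CH3COO-] = 0.009586/0.05365 = 0.1787 M.
Kb = Kw/Ka = 1.0e-14 / 1.8 x 10^-5 = 5.56e-10.
[OH^-] = sqrt(Kb x [CH3COO-]) = sqrt(5.56e-10 x 0.1787) = 9.96e-6 M.
pOH = 5.00, so pH = 14.00 - 5.00 = 9.00.

9.00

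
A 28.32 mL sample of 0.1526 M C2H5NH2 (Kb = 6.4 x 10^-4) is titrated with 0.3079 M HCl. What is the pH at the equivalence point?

5.90

n(C2H5NH2) = 0.1526 x 0.02832 = 0.004322 mol; V(HCl) at equivalence = 0.004322/0.3079 = 0.01404 L.
At equivalence the base is fully converted to C2H5NH3+; total volume = 0.04236 L, so [C2H5NH3+] = 0.004322/0.04236 = 0.1020 M.
Ka(C2H5NH3+) = Kw/Kb = 1.0e-14 / 6.4 x 10^-4 = 1.56e-11.
[H^+] = sqrt(Ka x [C2H5NH3+]) = sqrt(1.56e-11 x 0.1020) = 1.26e-6 M.
pH = -log(1.26e-6) = 5.90.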